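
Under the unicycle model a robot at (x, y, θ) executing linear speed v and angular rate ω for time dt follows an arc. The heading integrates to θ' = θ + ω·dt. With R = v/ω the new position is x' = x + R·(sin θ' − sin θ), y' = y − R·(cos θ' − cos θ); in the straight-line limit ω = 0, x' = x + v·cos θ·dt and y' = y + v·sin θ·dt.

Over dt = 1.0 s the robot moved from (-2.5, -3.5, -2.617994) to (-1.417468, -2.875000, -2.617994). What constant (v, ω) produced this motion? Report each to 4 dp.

v = -1.2500, ω = 0.0000

Δθ = -2.617994 − -2.617994 = 0.000000
ω = Δθ/dt = 0.000000/1.0 = 0.0000
ω = 0 → v = (Δx·cos θ + Δy·sin θ)/dt = -1.2500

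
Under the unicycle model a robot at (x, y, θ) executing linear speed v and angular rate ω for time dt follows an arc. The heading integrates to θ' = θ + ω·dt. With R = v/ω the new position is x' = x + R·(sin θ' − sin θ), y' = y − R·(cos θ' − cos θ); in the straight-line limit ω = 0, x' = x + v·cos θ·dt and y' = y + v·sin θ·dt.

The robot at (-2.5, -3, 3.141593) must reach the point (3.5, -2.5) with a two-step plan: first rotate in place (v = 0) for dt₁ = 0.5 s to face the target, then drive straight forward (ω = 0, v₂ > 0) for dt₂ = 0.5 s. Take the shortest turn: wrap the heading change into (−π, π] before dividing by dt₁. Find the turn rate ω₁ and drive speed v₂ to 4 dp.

heading to target = atan2(-2.5−-3, 3.5−-2.5) = 0.0831
Δθ = wrap(0.0831 − 3.1416) = -3.0585; ω₁ = Δθ/dt₁ = -6.1169
distance = √((3.5−-2.5)² + (-2.5−-3)²) = 6.0208; v₂ = distance/dt₂ = 12.0416

ω₁ = -6.1169, v₂ = 12.0416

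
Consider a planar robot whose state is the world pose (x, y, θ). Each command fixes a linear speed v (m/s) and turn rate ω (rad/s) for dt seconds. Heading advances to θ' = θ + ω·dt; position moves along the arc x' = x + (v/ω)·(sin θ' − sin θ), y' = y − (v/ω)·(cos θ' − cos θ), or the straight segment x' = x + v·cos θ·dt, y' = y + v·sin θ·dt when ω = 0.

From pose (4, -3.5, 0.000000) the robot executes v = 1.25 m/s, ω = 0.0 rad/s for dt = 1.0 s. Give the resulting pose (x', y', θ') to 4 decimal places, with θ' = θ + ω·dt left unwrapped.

θ' = 0.0000 + 0.0·1.0 = 0.0000
ω = 0 → straight: x' = 4 + 1.25·cos(0.0000)·1.0 = 5.2500
y' = -3.5 + 1.25·sin(0.0000)·1.0 = -3.5000

(5.2500, -3.5000, 0.0000)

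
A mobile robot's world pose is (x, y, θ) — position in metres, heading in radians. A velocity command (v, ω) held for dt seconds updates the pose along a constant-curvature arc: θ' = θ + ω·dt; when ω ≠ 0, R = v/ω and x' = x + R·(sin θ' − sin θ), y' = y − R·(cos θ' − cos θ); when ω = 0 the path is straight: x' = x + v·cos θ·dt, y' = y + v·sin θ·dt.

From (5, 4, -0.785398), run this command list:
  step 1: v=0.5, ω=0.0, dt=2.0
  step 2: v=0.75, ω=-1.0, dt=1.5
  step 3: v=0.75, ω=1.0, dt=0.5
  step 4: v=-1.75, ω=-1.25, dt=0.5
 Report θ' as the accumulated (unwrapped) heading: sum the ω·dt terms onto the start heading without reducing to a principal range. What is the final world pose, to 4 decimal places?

step 1: θ'=-0.7854 (straight) → pose (5.7071, 3.2929, -0.7854)
step 2: θ'=-2.2854 (R=-0.7500) → pose (5.7433, 2.2711, -2.2854)
step 3: θ'=-1.7854 (R=0.7500) → pose (5.5770, 1.9393, -1.7854)
step 4: θ'=-2.4104 (R=1.4000) → pose (6.0100, 2.6833, -2.4104)

(6.0100, 2.6833, -2.4104)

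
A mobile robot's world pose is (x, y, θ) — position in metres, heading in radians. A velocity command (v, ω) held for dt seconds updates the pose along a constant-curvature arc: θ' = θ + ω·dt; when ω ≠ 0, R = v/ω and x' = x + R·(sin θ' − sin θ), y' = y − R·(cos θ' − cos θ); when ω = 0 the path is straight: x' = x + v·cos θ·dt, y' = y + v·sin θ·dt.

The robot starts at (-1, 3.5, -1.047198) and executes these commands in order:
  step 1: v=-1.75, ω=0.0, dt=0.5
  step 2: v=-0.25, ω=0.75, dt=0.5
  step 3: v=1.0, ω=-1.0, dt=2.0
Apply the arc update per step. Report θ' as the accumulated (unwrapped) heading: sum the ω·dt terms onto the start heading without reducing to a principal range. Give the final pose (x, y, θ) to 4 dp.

(-1.6890, 2.6776, -2.6722)

step 1: θ'=-1.0472 (straight) → pose (-1.4375, 4.2578, -1.0472)
step 2: θ'=-0.6722 (R=-0.3333) → pose (-1.5186, 4.3519, -0.6722)
step 3: θ'=-2.6722 (R=-1.0000) → pose (-1.6890, 2.6776, -2.6722)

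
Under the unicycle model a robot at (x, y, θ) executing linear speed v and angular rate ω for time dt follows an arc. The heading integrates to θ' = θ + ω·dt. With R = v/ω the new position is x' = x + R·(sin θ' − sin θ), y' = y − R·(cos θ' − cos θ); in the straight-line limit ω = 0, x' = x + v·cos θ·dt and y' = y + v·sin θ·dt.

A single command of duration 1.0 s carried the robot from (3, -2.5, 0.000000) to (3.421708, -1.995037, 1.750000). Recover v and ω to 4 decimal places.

Δθ = 1.750000 − 0.000000 = 1.750000
ω = Δθ/dt = 1.750000/1.0 = 1.7500
R = −Δy/(cos θ' − cos θ) = 0.4286
v = R·ω = 0.4286·1.7500 = 0.7500

v = 0.7500, ω = 1.7500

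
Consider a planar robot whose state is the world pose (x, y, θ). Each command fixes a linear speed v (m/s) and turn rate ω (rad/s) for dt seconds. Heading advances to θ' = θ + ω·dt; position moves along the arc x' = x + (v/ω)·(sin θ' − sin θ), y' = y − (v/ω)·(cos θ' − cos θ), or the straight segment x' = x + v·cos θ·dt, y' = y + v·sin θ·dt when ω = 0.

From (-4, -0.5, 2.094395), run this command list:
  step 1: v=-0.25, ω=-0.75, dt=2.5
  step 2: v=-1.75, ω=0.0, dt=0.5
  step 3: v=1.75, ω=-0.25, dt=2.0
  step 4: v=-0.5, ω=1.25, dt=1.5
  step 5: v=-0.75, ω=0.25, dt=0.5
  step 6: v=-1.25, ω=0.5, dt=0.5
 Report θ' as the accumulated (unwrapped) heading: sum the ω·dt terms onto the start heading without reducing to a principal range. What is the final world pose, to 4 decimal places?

step 1: θ'=0.2194 (R=0.3333) → pose (-4.2161, -0.9920, 0.2194)
step 2: θ'=0.2194 (straight) → pose (-5.0702, -1.1824, 0.2194)
step 3: θ'=-0.2806 (R=-7.0000) → pose (-1.6081, -1.2884, -0.2806)
step 4: θ'=1.5944 (R=-0.4000) → pose (-2.1188, -1.6822, 1.5944)
step 5: θ'=1.7194 (R=-3.0000) → pose (-2.0866, -2.0556, 1.7194)
step 6: θ'=1.9694 (R=-2.5000) → pose (-1.9181, -2.6558, 1.9694)

(-1.9181, -2.6558, 1.9694)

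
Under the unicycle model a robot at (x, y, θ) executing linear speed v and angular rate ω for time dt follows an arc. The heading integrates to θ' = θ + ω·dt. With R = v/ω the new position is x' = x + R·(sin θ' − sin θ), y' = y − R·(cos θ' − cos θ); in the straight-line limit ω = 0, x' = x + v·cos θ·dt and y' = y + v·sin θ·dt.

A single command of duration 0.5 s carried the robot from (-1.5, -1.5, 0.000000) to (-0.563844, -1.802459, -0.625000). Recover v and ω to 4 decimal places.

v = 2.0000, ω = -1.2500

Δθ = -0.625000 − 0.000000 = -0.625000
ω = Δθ/dt = -0.625000/0.5 = -1.2500
R = Δx/(sin θ' − sin θ) = -1.6000
v = R·ω = -1.6000·-1.2500 = 2.0000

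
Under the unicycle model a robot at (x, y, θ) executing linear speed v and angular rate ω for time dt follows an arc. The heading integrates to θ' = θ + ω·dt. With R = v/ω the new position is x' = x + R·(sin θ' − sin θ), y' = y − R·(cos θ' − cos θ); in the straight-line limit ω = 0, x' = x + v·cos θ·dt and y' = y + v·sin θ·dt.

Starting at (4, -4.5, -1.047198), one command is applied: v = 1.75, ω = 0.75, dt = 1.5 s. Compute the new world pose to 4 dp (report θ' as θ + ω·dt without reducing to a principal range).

(6.2021, -5.6596, 0.0778)

θ' = -1.0472 + 0.75·1.5 = 0.0778
R = v/ω = 1.75/0.75 = 2.3333
x' = 4 + 2.3333·(sin 0.0778 − sin -1.0472) = 6.2021
y' = -4.5 − 2.3333·(cos 0.0778 − cos -1.0472) = -5.6596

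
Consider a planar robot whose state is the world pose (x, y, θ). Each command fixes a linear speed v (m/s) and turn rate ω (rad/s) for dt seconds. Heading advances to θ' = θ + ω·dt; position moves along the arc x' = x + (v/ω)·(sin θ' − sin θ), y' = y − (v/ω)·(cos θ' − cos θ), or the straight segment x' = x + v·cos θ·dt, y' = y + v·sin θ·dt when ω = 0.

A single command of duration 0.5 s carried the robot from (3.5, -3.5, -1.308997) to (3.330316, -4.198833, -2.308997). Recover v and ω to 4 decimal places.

Δθ = -2.308997 − -1.308997 = -1.000000
ω = Δθ/dt = -1.000000/0.5 = -2.0000
R = −Δy/(cos θ' − cos θ) = -0.7500
v = R·ω = -0.7500·-2.0000 = 1.5000

v = 1.5000, ω = -2.0000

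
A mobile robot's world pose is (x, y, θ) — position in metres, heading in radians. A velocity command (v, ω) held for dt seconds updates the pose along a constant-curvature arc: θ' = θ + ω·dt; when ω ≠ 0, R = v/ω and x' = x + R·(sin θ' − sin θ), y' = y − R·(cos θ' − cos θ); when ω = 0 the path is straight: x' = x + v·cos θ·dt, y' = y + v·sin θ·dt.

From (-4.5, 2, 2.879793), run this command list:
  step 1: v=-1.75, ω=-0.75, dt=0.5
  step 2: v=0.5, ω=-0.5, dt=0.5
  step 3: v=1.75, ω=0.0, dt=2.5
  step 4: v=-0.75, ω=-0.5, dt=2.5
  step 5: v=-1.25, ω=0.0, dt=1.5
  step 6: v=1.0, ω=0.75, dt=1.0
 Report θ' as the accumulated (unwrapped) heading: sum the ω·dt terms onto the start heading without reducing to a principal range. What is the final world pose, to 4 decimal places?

(-7.3780, 2.8093, 1.7548)

step 1: θ'=2.5048 (R=2.3333) → pose (-3.7165, 1.6222, 2.5048)
step 2: θ'=2.2548 (R=-1.0000) → pose (-3.8969, 1.7943, 2.2548)
step 3: θ'=2.2548 (straight) → pose (-6.6614, 5.1851, 2.2548)
step 4: θ'=1.0048 (R=1.5000) → pose (-6.5579, 3.4329, 1.0048)
step 5: θ'=1.0048 (straight) → pose (-7.5634, 1.8503, 1.0048)
step 6: θ'=1.7548 (R=1.3333) → pose (-7.3780, 2.8093, 1.7548)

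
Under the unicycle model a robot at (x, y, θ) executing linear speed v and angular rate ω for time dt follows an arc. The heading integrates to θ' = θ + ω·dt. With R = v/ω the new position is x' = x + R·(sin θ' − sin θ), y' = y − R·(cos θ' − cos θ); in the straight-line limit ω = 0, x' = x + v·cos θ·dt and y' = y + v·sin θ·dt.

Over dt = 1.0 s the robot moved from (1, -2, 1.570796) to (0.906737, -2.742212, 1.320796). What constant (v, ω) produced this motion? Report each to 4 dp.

Δθ = 1.320796 − 1.570796 = -0.250000
ω = Δθ/dt = -0.250000/1.0 = -0.2500
R = −Δy/(cos θ' − cos θ) = 3.0000
v = R·ω = 3.0000·-0.2500 = -0.7500

v = -0.7500, ω = -0.2500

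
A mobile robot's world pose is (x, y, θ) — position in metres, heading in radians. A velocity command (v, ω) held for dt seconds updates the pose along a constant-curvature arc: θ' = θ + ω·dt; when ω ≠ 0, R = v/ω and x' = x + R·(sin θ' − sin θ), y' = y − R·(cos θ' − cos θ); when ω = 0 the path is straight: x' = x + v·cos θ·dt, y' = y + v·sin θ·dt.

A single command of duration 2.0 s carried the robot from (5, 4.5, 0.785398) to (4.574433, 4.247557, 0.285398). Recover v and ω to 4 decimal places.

v = -0.2500, ω = -0.2500

Δθ = 0.285398 − 0.785398 = -0.500000
ω = Δθ/dt = -0.500000/2.0 = -0.2500
R = Δx/(sin θ' − sin θ) = 1.0000
v = R·ω = 1.0000·-0.2500 = -0.2500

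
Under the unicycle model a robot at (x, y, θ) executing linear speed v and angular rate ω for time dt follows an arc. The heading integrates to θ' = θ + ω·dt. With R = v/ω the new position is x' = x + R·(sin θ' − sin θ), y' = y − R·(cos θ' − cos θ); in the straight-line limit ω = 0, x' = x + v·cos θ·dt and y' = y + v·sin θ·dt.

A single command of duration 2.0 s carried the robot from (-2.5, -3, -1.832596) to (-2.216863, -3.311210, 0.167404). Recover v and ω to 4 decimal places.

Δθ = 0.167404 − -1.832596 = 2.000000
ω = Δθ/dt = 2.000000/2.0 = 1.0000
R = −Δy/(cos θ' − cos θ) = 0.2500
v = R·ω = 0.2500·1.0000 = 0.2500

v = 0.2500, ω = 1.0000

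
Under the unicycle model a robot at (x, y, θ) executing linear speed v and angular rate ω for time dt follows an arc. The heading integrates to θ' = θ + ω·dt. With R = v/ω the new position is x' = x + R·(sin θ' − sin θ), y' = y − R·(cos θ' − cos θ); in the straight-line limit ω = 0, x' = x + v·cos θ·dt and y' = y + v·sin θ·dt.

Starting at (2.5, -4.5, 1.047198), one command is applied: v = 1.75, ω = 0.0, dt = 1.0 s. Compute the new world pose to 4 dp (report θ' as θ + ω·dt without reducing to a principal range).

(3.3750, -2.9845, 1.0472)

θ' = 1.0472 + 0.0·1.0 = 1.0472
ω = 0 → straight: x' = 2.5 + 1.75·cos(1.0472)·1.0 = 3.3750
y' = -4.5 + 1.75·sin(1.0472)·1.0 = -2.9845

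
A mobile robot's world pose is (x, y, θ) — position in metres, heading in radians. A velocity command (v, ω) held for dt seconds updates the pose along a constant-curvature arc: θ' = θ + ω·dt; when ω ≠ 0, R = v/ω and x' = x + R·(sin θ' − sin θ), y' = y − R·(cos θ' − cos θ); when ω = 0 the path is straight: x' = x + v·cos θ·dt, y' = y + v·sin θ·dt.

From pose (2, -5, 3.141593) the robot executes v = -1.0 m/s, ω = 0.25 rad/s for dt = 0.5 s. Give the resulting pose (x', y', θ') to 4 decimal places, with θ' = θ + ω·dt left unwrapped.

θ' = 3.1416 + 0.25·0.5 = 3.2666
R = v/ω = -1.0/0.25 = -4.0000
x' = 2 + -4.0000·(sin 3.2666 − sin 3.1416) = 2.4987
y' = -5 − -4.0000·(cos 3.2666 − cos 3.1416) = -4.9688

(2.4987, -4.9688, 3.2666)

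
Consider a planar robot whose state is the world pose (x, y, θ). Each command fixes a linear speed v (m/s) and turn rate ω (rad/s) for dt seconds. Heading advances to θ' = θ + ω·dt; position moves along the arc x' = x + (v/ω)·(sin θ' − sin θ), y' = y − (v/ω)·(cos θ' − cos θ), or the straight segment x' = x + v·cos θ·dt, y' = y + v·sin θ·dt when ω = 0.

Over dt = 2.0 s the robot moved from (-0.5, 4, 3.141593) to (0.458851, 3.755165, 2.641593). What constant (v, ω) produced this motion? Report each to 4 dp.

v = -0.5000, ω = -0.2500

Δθ = 2.641593 − 3.141593 = -0.500000
ω = Δθ/dt = -0.500000/2.0 = -0.2500
R = Δx/(sin θ' − sin θ) = 2.0000
v = R·ω = 2.0000·-0.2500 = -0.5000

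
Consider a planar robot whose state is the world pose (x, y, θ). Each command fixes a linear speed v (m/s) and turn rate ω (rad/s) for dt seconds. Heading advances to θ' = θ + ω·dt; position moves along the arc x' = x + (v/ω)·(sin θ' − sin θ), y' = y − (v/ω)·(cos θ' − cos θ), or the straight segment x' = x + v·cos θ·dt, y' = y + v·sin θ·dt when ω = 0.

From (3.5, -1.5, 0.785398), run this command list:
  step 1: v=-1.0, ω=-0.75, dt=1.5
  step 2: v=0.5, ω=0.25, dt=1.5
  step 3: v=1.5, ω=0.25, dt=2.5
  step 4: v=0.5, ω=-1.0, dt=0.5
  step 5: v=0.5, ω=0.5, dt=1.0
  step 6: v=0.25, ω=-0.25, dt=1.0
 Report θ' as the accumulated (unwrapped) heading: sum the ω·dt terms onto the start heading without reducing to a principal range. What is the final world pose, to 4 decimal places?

(7.2133, -0.2463, 0.4104)

step 1: θ'=-0.3396 (R=1.3333) → pose (2.1130, -1.8144, -0.3396)
step 2: θ'=0.0354 (R=2.0000) → pose (2.8500, -1.9273, 0.0354)
step 3: θ'=0.6604 (R=6.0000) → pose (6.3183, -0.6696, 0.6604)
step 4: θ'=0.1604 (R=-0.5000) → pose (6.5452, -0.5709, 0.1604)
step 5: θ'=0.6604 (R=1.0000) → pose (6.9989, -0.3735, 0.6604)
step 6: θ'=0.4104 (R=-1.0000) → pose (7.2133, -0.2463, 0.4104)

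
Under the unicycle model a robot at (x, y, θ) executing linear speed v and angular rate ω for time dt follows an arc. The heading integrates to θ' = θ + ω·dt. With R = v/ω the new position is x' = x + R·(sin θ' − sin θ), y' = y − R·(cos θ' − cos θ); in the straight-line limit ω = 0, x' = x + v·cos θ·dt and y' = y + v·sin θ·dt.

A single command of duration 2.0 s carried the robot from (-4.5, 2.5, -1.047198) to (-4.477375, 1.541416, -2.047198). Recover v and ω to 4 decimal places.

v = 0.5000, ω = -0.5000

Δθ = -2.047198 − -1.047198 = -1.000000
ω = Δθ/dt = -1.000000/2.0 = -0.5000
R = −Δy/(cos θ' − cos θ) = -1.0000
v = R·ω = -1.0000·-0.5000 = 0.5000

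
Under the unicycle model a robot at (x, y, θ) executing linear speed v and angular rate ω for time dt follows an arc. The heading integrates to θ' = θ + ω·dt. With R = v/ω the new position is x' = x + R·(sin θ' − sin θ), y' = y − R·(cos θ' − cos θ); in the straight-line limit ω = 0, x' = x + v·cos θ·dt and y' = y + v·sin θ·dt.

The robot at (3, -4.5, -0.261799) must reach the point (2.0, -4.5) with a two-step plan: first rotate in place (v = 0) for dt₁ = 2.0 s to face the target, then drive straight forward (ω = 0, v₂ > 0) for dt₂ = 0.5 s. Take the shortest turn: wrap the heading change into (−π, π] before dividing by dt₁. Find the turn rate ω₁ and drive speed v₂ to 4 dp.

heading to target = atan2(-4.5−-4.5, 2−3) = 3.1416
Δθ = wrap(3.1416 − -0.2618) = -2.8798; ω₁ = Δθ/dt₁ = -1.4399
distance = √((2−3)² + (-4.5−-4.5)²) = 1.0000; v₂ = distance/dt₂ = 2.0000

ω₁ = -1.4399, v₂ = 2.0000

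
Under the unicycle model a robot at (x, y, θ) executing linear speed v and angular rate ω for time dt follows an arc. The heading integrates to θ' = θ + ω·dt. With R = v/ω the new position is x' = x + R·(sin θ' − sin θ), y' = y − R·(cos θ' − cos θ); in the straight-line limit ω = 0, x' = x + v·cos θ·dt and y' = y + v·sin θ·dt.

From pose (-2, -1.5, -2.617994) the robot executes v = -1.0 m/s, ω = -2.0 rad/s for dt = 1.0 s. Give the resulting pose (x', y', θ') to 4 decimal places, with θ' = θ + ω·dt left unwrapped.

(-1.2522, -1.8859, -4.6180)

θ' = -2.6180 + -2.0·1.0 = -4.6180
R = v/ω = -1.0/-2.0 = 0.5000
x' = -2 + 0.5000·(sin -4.6180 − sin -2.6180) = -1.2522
y' = -1.5 − 0.5000·(cos -4.6180 − cos -2.6180) = -1.8859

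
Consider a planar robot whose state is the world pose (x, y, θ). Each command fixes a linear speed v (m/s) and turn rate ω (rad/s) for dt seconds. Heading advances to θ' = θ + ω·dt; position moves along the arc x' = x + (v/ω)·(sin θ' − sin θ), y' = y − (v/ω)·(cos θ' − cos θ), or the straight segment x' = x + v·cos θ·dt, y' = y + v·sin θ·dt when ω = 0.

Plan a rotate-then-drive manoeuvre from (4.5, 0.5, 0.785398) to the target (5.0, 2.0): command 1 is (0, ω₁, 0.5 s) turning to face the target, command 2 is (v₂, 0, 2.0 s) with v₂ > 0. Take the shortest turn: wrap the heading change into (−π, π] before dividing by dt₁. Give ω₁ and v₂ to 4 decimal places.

heading to target = atan2(2−0.5, 5−4.5) = 1.2490
Δθ = wrap(1.2490 − 0.7854) = 0.4636; ω₁ = Δθ/dt₁ = 0.9273
distance = √((5−4.5)² + (2−0.5)²) = 1.5811; v₂ = distance/dt₂ = 0.7906

ω₁ = 0.9273, v₂ = 0.7906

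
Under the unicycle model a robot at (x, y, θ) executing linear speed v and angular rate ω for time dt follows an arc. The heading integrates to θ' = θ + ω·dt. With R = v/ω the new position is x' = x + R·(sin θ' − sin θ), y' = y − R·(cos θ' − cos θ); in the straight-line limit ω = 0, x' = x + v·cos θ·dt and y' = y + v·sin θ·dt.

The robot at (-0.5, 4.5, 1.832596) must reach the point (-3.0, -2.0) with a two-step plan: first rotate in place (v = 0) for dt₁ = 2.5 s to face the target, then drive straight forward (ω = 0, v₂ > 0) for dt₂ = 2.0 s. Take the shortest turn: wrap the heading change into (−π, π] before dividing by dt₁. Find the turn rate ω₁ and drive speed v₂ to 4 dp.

heading to target = atan2(-2−4.5, -3−-0.5) = -1.9380
Δθ = wrap(-1.9380 − 1.8326) = 2.5126; ω₁ = Δθ/dt₁ = 1.0050
distance = √((-3−-0.5)² + (-2−4.5)²) = 6.9642; v₂ = distance/dt₂ = 3.4821

ω₁ = 1.0050, v₂ = 3.4821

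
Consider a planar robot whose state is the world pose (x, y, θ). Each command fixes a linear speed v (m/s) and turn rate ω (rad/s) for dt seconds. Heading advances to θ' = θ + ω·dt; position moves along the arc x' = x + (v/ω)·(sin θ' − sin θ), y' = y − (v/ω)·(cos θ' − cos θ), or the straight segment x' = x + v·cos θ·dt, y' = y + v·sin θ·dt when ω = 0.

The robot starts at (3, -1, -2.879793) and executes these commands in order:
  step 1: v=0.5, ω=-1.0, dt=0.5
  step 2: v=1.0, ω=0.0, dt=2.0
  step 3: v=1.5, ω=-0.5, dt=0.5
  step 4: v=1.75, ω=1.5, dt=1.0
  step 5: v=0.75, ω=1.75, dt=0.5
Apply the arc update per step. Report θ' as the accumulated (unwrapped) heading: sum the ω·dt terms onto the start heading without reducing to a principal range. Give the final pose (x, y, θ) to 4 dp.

step 1: θ'=-3.3798 (R=-0.5000) → pose (2.7526, -1.0029, -3.3798)
step 2: θ'=-3.3798 (straight) → pose (0.8091, -0.5310, -3.3798)
step 3: θ'=-3.6298 (R=-3.0000) → pose (0.1098, -0.2653, -3.6298)
step 4: θ'=-2.1298 (R=1.1667) → pose (-1.4265, -0.6769, -2.1298)
step 5: θ'=-1.2548 (R=0.4286) → pose (-1.4705, -1.0374, -1.2548)

(-1.4705, -1.0374, -1.2548)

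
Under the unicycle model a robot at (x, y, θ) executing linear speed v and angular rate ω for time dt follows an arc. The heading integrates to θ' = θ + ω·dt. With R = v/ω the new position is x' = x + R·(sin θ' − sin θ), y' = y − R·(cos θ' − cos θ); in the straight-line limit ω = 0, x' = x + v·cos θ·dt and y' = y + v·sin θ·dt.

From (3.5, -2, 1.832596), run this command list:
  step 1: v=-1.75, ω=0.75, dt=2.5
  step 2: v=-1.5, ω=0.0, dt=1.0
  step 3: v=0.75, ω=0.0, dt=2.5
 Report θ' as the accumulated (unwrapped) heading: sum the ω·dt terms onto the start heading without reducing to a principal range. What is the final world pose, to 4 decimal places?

step 1: θ'=3.7076 (R=-2.3333) → pose (7.0051, -3.3655, 3.7076)
step 2: θ'=3.7076 (straight) → pose (8.2712, -2.5611, 3.7076)
step 3: θ'=3.7076 (straight) → pose (6.6886, -3.5666, 3.7076)

(6.6886, -3.5666, 3.7076)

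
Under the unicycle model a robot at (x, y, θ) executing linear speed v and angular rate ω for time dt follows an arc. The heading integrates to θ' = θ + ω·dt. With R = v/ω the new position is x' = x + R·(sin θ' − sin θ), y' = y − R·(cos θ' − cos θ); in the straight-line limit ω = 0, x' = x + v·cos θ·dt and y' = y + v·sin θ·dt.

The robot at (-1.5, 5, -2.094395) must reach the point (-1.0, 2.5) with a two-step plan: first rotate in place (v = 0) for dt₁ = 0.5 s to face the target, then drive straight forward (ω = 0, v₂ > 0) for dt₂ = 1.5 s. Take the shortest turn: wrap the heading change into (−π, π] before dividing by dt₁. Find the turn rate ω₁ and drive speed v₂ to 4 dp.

heading to target = atan2(2.5−5, -1−-1.5) = -1.3734
Δθ = wrap(-1.3734 − -2.0944) = 0.7210; ω₁ = Δθ/dt₁ = 1.4420
distance = √((-1−-1.5)² + (2.5−5)²) = 2.5495; v₂ = distance/dt₂ = 1.6997

ω₁ = 1.4420, v₂ = 1.6997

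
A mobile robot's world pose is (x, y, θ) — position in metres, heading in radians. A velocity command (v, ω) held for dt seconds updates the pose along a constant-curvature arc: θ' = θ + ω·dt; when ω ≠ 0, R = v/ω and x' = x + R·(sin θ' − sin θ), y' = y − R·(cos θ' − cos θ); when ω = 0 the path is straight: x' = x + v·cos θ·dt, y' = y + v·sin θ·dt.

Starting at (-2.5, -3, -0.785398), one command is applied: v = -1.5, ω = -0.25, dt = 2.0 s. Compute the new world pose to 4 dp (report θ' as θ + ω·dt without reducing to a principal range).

θ' = -0.7854 + -0.25·2.0 = -1.2854
R = v/ω = -1.5/-0.25 = 6.0000
x' = -2.5 + 6.0000·(sin -1.2854 − sin -0.7854) = -4.0147
y' = -3 − 6.0000·(cos -1.2854 − cos -0.7854) = -0.4466

(-4.0147, -0.4466, -1.2854)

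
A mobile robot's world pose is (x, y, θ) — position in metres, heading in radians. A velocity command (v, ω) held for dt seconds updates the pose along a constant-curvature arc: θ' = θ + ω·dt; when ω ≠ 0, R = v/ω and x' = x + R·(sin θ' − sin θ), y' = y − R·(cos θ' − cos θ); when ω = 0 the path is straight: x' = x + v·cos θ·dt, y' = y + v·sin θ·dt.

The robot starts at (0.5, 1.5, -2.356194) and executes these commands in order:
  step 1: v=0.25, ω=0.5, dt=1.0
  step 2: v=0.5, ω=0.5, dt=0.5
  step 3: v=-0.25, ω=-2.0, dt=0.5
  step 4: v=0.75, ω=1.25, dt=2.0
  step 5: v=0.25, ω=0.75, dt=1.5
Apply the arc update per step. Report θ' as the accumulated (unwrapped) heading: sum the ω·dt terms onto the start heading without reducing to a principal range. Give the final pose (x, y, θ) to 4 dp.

step 1: θ'=-1.8562 (R=0.5000) → pose (0.3738, 1.2872, -1.8562)
step 2: θ'=-1.6062 (R=1.0000) → pose (0.3340, 1.0411, -1.6062)
step 3: θ'=-2.6062 (R=0.1250) → pose (0.3951, 1.1442, -2.6062)
step 4: θ'=-0.1062 (R=0.6000) → pose (0.6376, 0.0315, -0.1062)
step 5: θ'=1.0188 (R=0.3333) → pose (0.9568, 0.1882, 1.0188)

(0.9568, 0.1882, 1.0188)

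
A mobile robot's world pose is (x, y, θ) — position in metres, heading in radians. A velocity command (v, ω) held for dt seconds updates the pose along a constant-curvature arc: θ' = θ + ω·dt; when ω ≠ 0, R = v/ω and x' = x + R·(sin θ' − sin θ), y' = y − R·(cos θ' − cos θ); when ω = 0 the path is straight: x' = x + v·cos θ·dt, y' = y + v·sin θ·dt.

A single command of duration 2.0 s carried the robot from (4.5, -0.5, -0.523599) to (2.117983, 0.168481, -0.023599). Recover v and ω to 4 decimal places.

v = -1.2500, ω = 0.2500

Δθ = -0.023599 − -0.523599 = 0.500000
ω = Δθ/dt = 0.500000/2.0 = 0.2500
R = Δx/(sin θ' − sin θ) = -5.0000
v = R·ω = -5.0000·0.2500 = -1.2500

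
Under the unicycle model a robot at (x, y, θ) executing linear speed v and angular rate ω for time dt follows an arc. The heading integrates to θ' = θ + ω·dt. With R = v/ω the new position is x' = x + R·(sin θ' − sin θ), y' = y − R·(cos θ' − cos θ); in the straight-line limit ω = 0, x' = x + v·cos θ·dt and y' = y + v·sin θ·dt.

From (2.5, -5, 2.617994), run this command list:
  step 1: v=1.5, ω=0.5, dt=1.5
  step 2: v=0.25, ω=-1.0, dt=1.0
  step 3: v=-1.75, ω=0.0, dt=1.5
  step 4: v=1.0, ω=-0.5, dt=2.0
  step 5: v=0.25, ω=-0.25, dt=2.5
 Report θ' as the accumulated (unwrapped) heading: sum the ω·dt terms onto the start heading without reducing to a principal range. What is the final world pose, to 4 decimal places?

step 1: θ'=3.3680 (R=3.0000) → pose (0.3266, -4.6746, 3.3680)
step 2: θ'=2.3680 (R=-0.2500) → pose (0.0958, -4.6099, 2.3680)
step 3: θ'=2.3680 (straight) → pose (1.9737, -6.4440, 2.3680)
step 4: θ'=1.3680 (R=-2.0000) → pose (1.4121, -4.6104, 1.3680)
step 5: θ'=0.7430 (R=-1.0000) → pose (1.7151, -4.0753, 0.7430)

(1.7151, -4.0753, 0.7430)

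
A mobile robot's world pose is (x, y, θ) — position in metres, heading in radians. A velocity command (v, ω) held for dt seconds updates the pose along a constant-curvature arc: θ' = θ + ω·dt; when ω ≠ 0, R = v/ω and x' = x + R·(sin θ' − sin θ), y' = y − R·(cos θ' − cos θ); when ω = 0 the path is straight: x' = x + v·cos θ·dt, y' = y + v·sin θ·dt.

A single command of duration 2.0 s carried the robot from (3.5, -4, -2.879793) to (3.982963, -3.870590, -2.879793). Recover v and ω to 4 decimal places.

Δθ = -2.879793 − -2.879793 = 0.000000
ω = Δθ/dt = 0.000000/2.0 = 0.0000
ω = 0 → v = (Δx·cos θ + Δy·sin θ)/dt = -0.2500

v = -0.2500, ω = 0.0000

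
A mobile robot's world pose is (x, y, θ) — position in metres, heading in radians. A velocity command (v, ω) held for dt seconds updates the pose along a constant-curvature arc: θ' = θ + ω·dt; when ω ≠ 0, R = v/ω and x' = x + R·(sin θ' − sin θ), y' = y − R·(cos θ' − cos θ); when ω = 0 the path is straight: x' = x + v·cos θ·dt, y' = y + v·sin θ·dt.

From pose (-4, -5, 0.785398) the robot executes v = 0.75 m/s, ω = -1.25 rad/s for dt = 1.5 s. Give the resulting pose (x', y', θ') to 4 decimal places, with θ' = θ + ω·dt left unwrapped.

θ' = 0.7854 + -1.25·1.5 = -1.0896
R = v/ω = 0.75/-1.25 = -0.6000
x' = -4 + -0.6000·(sin -1.0896 − sin 0.7854) = -3.0439
y' = -5 − -0.6000·(cos -1.0896 − cos 0.7854) = -5.1466

(-3.0439, -5.1466, -1.0896)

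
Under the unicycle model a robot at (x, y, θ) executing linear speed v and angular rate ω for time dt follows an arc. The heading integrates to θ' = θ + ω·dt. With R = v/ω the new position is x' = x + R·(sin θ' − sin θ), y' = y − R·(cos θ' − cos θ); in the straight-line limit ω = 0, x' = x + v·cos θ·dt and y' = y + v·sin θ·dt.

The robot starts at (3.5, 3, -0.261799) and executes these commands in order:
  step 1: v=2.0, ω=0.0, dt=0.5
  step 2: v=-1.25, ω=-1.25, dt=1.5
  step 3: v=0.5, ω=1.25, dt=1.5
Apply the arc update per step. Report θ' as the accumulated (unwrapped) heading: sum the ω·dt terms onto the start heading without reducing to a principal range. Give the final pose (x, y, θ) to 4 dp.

(4.1148, 3.6425, -0.2618)

step 1: θ'=-0.2618 (straight) → pose (4.4659, 2.7412, -0.2618)
step 2: θ'=-2.1368 (R=1.0000) → pose (3.8807, 4.2434, -2.1368)
step 3: θ'=-0.2618 (R=0.4000) → pose (4.1148, 3.6425, -0.2618)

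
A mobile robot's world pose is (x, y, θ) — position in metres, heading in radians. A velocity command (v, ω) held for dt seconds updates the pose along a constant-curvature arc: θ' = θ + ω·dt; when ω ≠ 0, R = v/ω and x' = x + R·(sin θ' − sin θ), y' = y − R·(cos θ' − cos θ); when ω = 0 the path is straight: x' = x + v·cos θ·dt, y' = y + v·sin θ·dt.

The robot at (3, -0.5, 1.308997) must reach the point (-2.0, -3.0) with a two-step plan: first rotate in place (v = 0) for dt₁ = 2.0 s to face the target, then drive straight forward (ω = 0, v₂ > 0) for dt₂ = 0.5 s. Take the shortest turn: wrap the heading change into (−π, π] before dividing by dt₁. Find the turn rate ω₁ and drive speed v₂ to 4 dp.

heading to target = atan2(-3−-0.5, -2−3) = -2.6779
Δθ = wrap(-2.6779 − 1.3090) = 2.2962; ω₁ = Δθ/dt₁ = 1.1481
distance = √((-2−3)² + (-3−-0.5)²) = 5.5902; v₂ = distance/dt₂ = 11.1803

ω₁ = 1.1481, v₂ = 11.1803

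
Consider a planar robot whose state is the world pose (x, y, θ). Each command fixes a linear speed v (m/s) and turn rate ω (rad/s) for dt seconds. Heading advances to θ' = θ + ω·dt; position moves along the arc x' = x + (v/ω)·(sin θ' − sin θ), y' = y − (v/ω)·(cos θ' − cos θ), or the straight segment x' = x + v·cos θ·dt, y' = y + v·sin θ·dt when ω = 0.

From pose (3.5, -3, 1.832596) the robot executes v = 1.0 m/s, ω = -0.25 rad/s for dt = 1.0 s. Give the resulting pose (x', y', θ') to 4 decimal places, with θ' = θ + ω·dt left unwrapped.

(3.3640, -2.0119, 1.5826)

θ' = 1.8326 + -0.25·1.0 = 1.5826
R = v/ω = 1.0/-0.25 = -4.0000
x' = 3.5 + -4.0000·(sin 1.5826 − sin 1.8326) = 3.3640
y' = -3 − -4.0000·(cos 1.5826 − cos 1.8326) = -2.0119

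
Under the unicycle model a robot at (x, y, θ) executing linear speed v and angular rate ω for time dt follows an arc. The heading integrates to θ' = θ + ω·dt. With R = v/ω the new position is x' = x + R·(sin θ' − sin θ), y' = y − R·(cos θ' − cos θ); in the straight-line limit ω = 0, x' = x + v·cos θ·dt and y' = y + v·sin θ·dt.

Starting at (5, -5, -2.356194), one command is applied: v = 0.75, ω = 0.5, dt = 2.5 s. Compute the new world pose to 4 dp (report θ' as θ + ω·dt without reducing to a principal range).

θ' = -2.3562 + 0.5·2.5 = -1.1062
R = v/ω = 0.75/0.5 = 1.5000
x' = 5 + 1.5000·(sin -1.1062 − sin -2.3562) = 4.7197
y' = -5 − 1.5000·(cos -1.1062 − cos -2.3562) = -6.7328

(4.7197, -6.7328, -1.1062)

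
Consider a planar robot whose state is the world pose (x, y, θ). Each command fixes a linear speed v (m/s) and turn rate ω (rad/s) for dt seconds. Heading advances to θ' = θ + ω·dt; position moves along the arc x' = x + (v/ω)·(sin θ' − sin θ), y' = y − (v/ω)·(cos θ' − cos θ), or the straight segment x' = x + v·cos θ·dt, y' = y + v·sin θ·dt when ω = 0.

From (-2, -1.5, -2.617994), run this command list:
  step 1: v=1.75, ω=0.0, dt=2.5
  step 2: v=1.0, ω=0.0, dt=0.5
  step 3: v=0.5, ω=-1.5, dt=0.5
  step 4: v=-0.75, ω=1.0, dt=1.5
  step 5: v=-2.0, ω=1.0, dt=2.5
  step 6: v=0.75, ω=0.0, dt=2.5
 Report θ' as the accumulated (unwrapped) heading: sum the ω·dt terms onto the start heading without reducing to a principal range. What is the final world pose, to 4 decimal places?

step 1: θ'=-2.6180 (straight) → pose (-5.7889, -3.6875, -2.6180)
step 2: θ'=-2.6180 (straight) → pose (-6.2219, -3.9375, -2.6180)
step 3: θ'=-3.3680 (R=-0.3333) → pose (-6.4634, -3.9737, -3.3680)
step 4: θ'=-1.8680 (R=-0.7500) → pose (-5.5779, -3.4624, -1.8680)
step 5: θ'=0.6320 (R=-2.0000) → pose (-8.6717, -1.2631, 0.6320)
step 6: θ'=0.6320 (straight) → pose (-7.1589, -0.1554, 0.6320)

(-7.1589, -0.1554, 0.6320)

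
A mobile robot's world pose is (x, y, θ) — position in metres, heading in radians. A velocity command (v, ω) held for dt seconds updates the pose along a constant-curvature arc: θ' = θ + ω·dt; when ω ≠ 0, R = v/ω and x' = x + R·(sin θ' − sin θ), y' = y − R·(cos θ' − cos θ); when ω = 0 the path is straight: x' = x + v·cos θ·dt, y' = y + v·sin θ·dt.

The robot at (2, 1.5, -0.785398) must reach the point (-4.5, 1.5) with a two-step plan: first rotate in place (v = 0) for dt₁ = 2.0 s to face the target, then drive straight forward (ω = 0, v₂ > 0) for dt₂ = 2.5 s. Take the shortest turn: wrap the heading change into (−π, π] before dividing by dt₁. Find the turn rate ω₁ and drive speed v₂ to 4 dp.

heading to target = atan2(1.5−1.5, -4.5−2) = 3.1416
Δθ = wrap(3.1416 − -0.7854) = -2.3562; ω₁ = Δθ/dt₁ = -1.1781
distance = √((-4.5−2)² + (1.5−1.5)²) = 6.5000; v₂ = distance/dt₂ = 2.6000

ω₁ = -1.1781, v₂ = 2.6000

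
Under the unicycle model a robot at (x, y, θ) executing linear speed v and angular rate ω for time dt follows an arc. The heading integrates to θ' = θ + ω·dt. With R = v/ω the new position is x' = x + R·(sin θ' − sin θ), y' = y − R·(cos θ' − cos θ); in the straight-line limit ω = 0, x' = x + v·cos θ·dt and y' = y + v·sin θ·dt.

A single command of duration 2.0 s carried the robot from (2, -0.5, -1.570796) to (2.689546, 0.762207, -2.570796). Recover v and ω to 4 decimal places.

Δθ = -2.570796 − -1.570796 = -1.000000
ω = Δθ/dt = -1.000000/2.0 = -0.5000
R = −Δy/(cos θ' − cos θ) = 1.5000
v = R·ω = 1.5000·-0.5000 = -0.7500

v = -0.7500, ω = -0.5000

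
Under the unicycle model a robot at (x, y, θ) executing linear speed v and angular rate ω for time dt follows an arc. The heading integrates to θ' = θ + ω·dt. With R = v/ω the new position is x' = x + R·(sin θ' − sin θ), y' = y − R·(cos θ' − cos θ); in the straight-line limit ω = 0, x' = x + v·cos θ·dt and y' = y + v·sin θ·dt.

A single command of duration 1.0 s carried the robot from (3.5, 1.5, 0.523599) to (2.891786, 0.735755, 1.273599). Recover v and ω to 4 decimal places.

Δθ = 1.273599 − 0.523599 = 0.750000
ω = Δθ/dt = 0.750000/1.0 = 0.7500
R = −Δy/(cos θ' − cos θ) = -1.3333
v = R·ω = -1.3333·0.7500 = -1.0000

v = -1.0000, ω = 0.7500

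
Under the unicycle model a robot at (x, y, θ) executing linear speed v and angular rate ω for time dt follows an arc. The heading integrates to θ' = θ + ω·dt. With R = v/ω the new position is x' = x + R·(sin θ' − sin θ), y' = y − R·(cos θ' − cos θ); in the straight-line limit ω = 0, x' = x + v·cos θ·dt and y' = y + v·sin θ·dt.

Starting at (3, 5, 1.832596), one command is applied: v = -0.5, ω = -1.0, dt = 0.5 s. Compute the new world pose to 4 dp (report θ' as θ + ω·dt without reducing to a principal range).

(3.0029, 4.7526, 1.3326)

θ' = 1.8326 + -1.0·0.5 = 1.3326
R = v/ω = -0.5/-1.0 = 0.5000
x' = 3 + 0.5000·(sin 1.3326 − sin 1.8326) = 3.0029
y' = 5 − 0.5000·(cos 1.3326 − cos 1.8326) = 4.7526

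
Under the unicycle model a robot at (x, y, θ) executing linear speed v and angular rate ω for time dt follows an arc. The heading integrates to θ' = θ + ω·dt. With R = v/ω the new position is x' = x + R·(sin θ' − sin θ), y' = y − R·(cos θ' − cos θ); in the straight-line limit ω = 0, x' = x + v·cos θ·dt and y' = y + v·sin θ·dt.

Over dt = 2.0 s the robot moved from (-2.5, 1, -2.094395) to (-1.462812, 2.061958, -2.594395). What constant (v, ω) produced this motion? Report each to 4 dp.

Δθ = -2.594395 − -2.094395 = -0.500000
ω = Δθ/dt = -0.500000/2.0 = -0.2500
R = −Δy/(cos θ' − cos θ) = 3.0000
v = R·ω = 3.0000·-0.2500 = -0.7500

v = -0.7500, ω = -0.2500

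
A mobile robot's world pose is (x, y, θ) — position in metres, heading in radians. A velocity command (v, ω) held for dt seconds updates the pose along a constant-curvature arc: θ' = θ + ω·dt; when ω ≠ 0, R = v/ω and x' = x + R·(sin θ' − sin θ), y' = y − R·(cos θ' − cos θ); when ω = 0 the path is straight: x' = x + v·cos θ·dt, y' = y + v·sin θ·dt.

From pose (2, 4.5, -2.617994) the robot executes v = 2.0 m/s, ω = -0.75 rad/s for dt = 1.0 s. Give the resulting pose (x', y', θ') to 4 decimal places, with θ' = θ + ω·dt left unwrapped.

(0.0681, 4.2108, -3.3680)

θ' = -2.6180 + -0.75·1.0 = -3.3680
R = v/ω = 2.0/-0.75 = -2.6667
x' = 2 + -2.6667·(sin -3.3680 − sin -2.6180) = 0.0681
y' = 4.5 − -2.6667·(cos -3.3680 − cos -2.6180) = 4.2108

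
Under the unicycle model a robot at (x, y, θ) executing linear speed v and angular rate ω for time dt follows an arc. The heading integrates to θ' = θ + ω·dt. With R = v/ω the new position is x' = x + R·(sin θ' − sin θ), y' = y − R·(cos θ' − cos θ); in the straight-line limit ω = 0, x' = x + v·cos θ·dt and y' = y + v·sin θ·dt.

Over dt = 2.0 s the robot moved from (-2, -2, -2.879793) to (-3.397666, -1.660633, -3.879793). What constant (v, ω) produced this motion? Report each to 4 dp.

v = 0.7500, ω = -0.5000

Δθ = -3.879793 − -2.879793 = -1.000000
ω = Δθ/dt = -1.000000/2.0 = -0.5000
R = Δx/(sin θ' − sin θ) = -1.5000
v = R·ω = -1.5000·-0.5000 = 0.7500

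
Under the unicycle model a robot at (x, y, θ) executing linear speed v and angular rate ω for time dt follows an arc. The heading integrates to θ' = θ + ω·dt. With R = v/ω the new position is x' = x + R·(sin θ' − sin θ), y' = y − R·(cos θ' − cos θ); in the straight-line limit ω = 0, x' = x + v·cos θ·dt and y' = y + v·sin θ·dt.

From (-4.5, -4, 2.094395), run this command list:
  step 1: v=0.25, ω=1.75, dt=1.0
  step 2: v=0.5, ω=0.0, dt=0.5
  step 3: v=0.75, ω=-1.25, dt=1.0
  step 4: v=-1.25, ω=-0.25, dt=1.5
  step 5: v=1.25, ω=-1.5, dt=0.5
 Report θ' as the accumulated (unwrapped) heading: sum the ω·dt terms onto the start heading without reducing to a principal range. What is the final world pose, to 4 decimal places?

(-4.3886, -4.8404, 1.4694)

step 1: θ'=3.8444 (R=0.1429) → pose (-4.7161, -3.9624, 3.8444)
step 2: θ'=3.8444 (straight) → pose (-4.9068, -4.1240, 3.8444)
step 3: θ'=2.5944 (R=-0.6000) → pose (-5.6068, -4.1786, 2.5944)
step 4: θ'=2.2194 (R=5.0000) → pose (-4.2236, -5.4282, 2.2194)
step 5: θ'=1.4694 (R=-0.8333) → pose (-4.3886, -4.8404, 1.4694)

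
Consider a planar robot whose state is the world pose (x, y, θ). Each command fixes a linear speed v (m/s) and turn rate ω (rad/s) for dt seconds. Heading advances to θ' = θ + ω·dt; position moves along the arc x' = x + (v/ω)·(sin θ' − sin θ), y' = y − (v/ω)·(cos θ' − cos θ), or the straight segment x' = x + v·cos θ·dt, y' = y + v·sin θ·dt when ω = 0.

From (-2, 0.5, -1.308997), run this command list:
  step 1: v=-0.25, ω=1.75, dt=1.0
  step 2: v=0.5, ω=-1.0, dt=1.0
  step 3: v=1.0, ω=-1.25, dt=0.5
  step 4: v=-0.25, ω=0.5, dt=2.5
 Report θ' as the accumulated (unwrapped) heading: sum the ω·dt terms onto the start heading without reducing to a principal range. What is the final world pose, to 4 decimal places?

(-1.8998, 0.4978, 0.0660)

step 1: θ'=0.4410 (R=-0.1429) → pose (-2.1990, 0.5922, 0.4410)
step 2: θ'=-0.5590 (R=-0.5000) → pose (-1.7204, 0.5639, -0.5590)
step 3: θ'=-1.1840 (R=-0.8000) → pose (-1.4037, 0.1875, -1.1840)
step 4: θ'=0.0660 (R=-0.5000) → pose (-1.8998, 0.4978, 0.0660)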